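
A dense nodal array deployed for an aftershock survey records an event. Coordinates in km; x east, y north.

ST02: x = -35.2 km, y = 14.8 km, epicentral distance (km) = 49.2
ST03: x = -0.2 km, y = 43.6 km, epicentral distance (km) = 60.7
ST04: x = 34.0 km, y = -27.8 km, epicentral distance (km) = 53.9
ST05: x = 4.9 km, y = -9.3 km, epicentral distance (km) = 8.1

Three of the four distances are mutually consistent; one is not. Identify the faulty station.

ST04

Solve using three stations at a time. Using ST02, ST03, ST05 (subtract circle equations pairwise → linear system) gives (x, y) ≈ (2.3, -17.1).
Distances from that point to each station vs reported:
  ST02: calculated 49.2 vs reported 49.2 → residual 0.0 km
  ST03: calculated 60.7 vs reported 60.7 → residual 0.0 km
  ST04: calculated 33.5 vs reported 53.9 → residual 20.4 km
  ST05: calculated 8.2 vs reported 8.1 → residual 0.1 km
ST02, ST03, ST05 are mutually consistent (residuals ≈ 0); ST04 is off by 20.4 km.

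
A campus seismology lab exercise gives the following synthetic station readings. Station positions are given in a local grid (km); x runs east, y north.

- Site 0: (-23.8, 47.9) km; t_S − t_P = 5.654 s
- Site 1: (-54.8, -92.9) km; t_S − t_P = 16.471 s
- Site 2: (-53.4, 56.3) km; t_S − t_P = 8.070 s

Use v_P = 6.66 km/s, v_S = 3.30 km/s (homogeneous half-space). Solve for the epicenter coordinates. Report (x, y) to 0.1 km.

(-26.3, 11.0)

Distance from S−P lag: d = Δt · v_P v_S / (v_P − v_S) = Δt · (6.66·3.30)/(6.66−3.30) ≈ 6.5411·Δt.
So d_Site 0 = 36.98, d_Site 1 = 107.74, d_Site 2 = 52.79 km.
Circle about each station: (x + 23.8)² + (y − 47.9)² = 36.98²; (x + 54.8)² + (y + 92.9)² = 107.74²; (x + 53.4)² + (y − 56.3)² = 52.79².
Subtracting the Site 0 equation from the Site 1 and Site 2 equations removes the quadratic terms:
-62.0 x − 281.6 y = -1467.79
-59.2 x + 16.8 y = 1741.14
Solving the 2×2 system: x ≈ -26.3, y ≈ 11.0 km.
Check against Site 0 (with the unrounded x, y): √((x + 23.8)²+(y − 47.9)²) = 36.98 ≈ 36.98 km. ✓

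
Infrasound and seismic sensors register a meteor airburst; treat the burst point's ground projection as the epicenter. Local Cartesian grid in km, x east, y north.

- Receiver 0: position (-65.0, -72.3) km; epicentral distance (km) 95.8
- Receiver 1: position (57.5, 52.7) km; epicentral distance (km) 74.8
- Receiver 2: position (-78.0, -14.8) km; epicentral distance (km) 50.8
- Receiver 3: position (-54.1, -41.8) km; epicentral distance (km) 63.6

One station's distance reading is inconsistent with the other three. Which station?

Receiver 1

Solve using three stations at a time. Using Receiver 0, Receiver 2, Receiver 3 (subtract circle equations pairwise → linear system) gives (x, y) ≈ (-41.4, 20.6).
Distances from that point to each station vs reported:
  Receiver 0: calculated 95.9 vs reported 95.8 → residual 0.1 km
  Receiver 1: calculated 104.0 vs reported 74.8 → residual 29.2 km
  Receiver 2: calculated 50.9 vs reported 50.8 → residual 0.1 km
  Receiver 3: calculated 63.7 vs reported 63.6 → residual 0.1 km
Receiver 0, Receiver 2, Receiver 3 are mutually consistent (residuals ≈ 0); Receiver 1 is off by 29.2 km.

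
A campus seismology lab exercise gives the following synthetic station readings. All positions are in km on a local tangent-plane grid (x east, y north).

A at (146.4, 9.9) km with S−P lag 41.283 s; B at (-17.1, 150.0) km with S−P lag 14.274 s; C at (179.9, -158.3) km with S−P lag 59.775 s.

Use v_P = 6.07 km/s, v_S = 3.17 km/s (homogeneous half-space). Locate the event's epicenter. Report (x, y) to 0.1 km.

Distance from S−P lag: d = Δt · v_P v_S / (v_P − v_S) = Δt · (6.07·3.17)/(6.07−3.17) ≈ 6.6351·Δt.
So d_A = 273.92, d_B = 94.71, d_C = 396.62 km.
Circle about each station: (x − 146.4)² + (y − 9.9)² = 273.92²; (x + 17.1)² + (y − 150.0)² = 94.71²; (x − 179.9)² + (y + 158.3)² = 396.62².
Subtracting the A equation from the B and C equations removes the quadratic terms:
-327.0 x + 280.2 y = 67323.62
67.0 x − 336.4 y = -46383.33
Solving the 2×2 system: x ≈ -105.8, y ≈ 116.8 km.
Check against A (with the unrounded x, y): √((x − 146.4)²+(y − 9.9)²) = 273.91 ≈ 273.92 km. ✓

x ≈ -105.8 km, y ≈ 116.8 km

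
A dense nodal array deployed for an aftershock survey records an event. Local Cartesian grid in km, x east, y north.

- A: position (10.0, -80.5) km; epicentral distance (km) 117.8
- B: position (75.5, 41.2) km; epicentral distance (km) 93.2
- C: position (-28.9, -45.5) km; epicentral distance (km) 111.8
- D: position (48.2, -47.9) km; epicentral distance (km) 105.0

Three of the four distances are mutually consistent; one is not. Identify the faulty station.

C

Solve using three stations at a time. Using A, B, D (subtract circle equations pairwise → linear system) gives (x, y) ≈ (-17.4, 34.1).
Distances from that point to each station vs reported:
  A: calculated 117.8 vs reported 117.8 → residual 0.0 km
  B: calculated 93.2 vs reported 93.2 → residual 0.0 km
  C: calculated 80.4 vs reported 111.8 → residual 31.4 km
  D: calculated 105.0 vs reported 105.0 → residual 0.0 km
A, B, D are mutually consistent (residuals ≈ 0); C is off by 31.4 km.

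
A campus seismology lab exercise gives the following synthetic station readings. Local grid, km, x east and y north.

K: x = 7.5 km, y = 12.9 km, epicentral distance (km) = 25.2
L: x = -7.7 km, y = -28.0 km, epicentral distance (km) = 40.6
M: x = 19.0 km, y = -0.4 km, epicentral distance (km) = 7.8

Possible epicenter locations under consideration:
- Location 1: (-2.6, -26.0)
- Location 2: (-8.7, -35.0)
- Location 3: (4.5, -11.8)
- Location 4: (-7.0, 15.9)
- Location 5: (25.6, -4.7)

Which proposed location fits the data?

Location 5

For each candidate, compare |candidate − station| to the reported distance:
Location 1: residuals K 15.0, L 35.1, M 25.7 → max 35.1 km
Location 2: residuals K 25.4, L 33.5, M 36.5 → max 36.5 km
Location 3: residuals K 0.3, L 20.3, M 10.6 → max 20.3 km
Location 4: residuals K 10.4, L 3.3, M 22.9 → max 22.9 km
Location 5: residuals K 0.0, L 0.0, M 0.1 → max 0.1 km
Only Location 5 has all residuals ≈ 0.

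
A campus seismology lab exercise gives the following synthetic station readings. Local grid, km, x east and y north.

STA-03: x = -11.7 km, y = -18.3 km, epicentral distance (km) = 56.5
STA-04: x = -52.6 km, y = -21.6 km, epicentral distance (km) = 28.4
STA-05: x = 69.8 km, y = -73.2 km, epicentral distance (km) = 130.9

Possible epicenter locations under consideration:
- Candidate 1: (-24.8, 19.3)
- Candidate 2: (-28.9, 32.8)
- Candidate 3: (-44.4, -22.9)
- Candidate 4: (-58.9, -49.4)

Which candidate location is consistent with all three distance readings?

For each candidate, compare |candidate − station| to the reported distance:
Candidate 1: residuals STA-03 16.7, STA-04 21.1, STA-05 1.4 → max 21.1 km
Candidate 2: residuals STA-03 2.6, STA-04 30.9, STA-05 13.9 → max 30.9 km
Candidate 3: residuals STA-03 23.5, STA-04 20.1, STA-05 6.1 → max 23.5 km
Candidate 4: residuals STA-03 0.0, STA-04 0.1, STA-05 0.0 → max 0.1 km
Only Candidate 4 has all residuals ≈ 0.

Candidate 4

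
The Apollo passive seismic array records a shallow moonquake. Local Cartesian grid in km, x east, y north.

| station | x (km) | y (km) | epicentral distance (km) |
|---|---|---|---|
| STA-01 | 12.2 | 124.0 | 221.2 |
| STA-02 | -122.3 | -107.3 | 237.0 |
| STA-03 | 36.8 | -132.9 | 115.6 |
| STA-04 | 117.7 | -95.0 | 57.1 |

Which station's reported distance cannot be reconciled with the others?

Solve using three stations at a time. Using STA-02, STA-03, STA-04 (subtract circle equations pairwise → linear system) gives (x, y) ≈ (104.8, -39.4).
Distances from that point to each station vs reported:
  STA-01: calculated 187.8 vs reported 221.2 → residual 33.4 km
  STA-02: calculated 237.0 vs reported 237.0 → residual 0.0 km
  STA-03: calculated 115.6 vs reported 115.6 → residual 0.0 km
  STA-04: calculated 57.1 vs reported 57.1 → residual 0.0 km
STA-02, STA-03, STA-04 are mutually consistent (residuals ≈ 0); STA-01 is off by 33.4 km.

STA-01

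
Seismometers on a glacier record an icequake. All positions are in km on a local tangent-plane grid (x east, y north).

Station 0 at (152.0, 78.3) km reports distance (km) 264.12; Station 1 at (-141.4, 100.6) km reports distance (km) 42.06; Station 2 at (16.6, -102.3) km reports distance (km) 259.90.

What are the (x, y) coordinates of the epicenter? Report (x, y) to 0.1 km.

(-107.8, 125.9)

Circle about each station: (x − 152.0)² + (y − 78.3)² = 264.12²; (x + 141.4)² + (y − 100.6)² = 42.06²; (x − 16.6)² + (y + 102.3)² = 259.90².
Subtracting pairs of circle equations eliminates x²+y² and gives linear equations (the radical axes):
-586.8 x + 44.6 y = 68869.76
-270.8 x − 361.2 y = -16282.68
Solving the 2×2 system: x ≈ -107.8, y ≈ 125.9 km.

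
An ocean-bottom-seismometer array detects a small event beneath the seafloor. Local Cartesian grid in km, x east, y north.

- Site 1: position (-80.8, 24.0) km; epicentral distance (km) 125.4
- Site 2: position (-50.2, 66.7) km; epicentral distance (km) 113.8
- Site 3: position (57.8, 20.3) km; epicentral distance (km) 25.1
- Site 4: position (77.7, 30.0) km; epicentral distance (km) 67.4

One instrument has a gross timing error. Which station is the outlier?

Solve using three stations at a time. Using Site 1, Site 2, Site 3 (subtract circle equations pairwise → linear system) gives (x, y) ≈ (42.4, 0.5).
Distances from that point to each station vs reported:
  Site 1: calculated 125.4 vs reported 125.4 → residual 0.0 km
  Site 2: calculated 113.8 vs reported 113.8 → residual 0.0 km
  Site 3: calculated 25.1 vs reported 25.1 → residual 0.0 km
  Site 4: calculated 46.0 vs reported 67.4 → residual 21.4 km
Site 1, Site 2, Site 3 are mutually consistent (residuals ≈ 0); Site 4 is off by 21.4 km.

Site 4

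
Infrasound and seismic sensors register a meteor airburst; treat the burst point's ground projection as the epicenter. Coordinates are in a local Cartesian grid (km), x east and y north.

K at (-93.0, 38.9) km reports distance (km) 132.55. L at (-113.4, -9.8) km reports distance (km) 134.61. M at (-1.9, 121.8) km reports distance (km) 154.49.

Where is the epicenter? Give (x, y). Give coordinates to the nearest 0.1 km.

x ≈ 19.5 km, y ≈ -31.2 km

Circle about each station: (x + 93.0)² + (y − 38.9)² = 132.55²; (x + 113.4)² + (y + 9.8)² = 134.61²; (x + 1.9)² + (y − 121.8)² = 154.49².
Subtracting pairs of circle equations eliminates x²+y² and gives linear equations (the radical axes):
-40.8 x − 97.4 y = 2243.04
182.2 x + 165.8 y = -1621.02
Solving the 2×2 system: x ≈ 19.5, y ≈ -31.2 km.
Check against K (with the unrounded x, y): √((x + 93.0)²+(y − 38.9)²) = 132.54 ≈ 132.55 km. ✓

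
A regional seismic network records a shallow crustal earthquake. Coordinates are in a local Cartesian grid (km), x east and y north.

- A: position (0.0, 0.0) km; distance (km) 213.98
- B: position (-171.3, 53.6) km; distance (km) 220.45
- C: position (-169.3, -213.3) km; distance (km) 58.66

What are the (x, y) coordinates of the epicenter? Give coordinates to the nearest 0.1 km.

-137.2 km east, -164.2 km north

Circle about each station: x² + y² = 213.98²; (x + 171.3)² + (y − 53.6)² = 220.45²; (x + 169.3)² + (y + 213.3)² = 58.66².
Subtracting the A equation from the B and C equations removes the quadratic terms:
-342.6 x + 107.2 y = 29405.89
-338.6 x − 426.6 y = 116505.82
Solving the 2×2 system: x ≈ -137.2, y ≈ -164.2 km.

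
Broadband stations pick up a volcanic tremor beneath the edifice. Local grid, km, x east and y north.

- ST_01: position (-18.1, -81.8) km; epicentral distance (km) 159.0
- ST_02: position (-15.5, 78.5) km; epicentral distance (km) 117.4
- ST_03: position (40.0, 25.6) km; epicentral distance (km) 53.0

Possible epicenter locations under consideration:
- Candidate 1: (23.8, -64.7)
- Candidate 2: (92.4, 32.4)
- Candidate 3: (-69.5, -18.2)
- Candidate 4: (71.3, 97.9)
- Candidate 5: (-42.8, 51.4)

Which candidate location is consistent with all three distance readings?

For each candidate, compare |candidate − station| to the reported distance:
Candidate 1: residuals ST_01 113.7, ST_02 31.1, ST_03 38.7 → max 113.7 km
Candidate 2: residuals ST_01 0.1, ST_02 0.1, ST_03 0.2 → max 0.2 km
Candidate 3: residuals ST_01 77.2, ST_02 6.6, ST_03 64.9 → max 77.2 km
Candidate 4: residuals ST_01 41.7, ST_02 28.5, ST_03 25.8 → max 41.7 km
Candidate 5: residuals ST_01 23.5, ST_02 78.9, ST_03 33.7 → max 78.9 km
Only Candidate 2 has all residuals ≈ 0.

Candidate 2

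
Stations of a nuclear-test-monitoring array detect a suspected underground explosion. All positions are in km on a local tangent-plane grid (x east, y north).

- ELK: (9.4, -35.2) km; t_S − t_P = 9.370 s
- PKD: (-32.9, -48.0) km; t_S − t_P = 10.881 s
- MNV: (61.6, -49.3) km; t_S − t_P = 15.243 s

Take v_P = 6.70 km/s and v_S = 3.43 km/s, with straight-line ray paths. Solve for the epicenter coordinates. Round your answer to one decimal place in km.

Distance from S−P lag: d = Δt · v_P v_S / (v_P − v_S) = Δt · (6.70·3.43)/(6.70−3.43) ≈ 7.0278·Δt.
So d_ELK = 65.85, d_PKD = 76.47, d_MNV = 107.13 km.
Circle about each station: (x − 9.4)² + (y + 35.2)² = 65.85²; (x + 32.9)² + (y + 48.0)² = 76.47²; (x − 61.6)² + (y + 49.3)² = 107.13².
Subtracting pairs of circle equations eliminates x²+y² and gives linear equations (the radical axes):
-84.6 x − 25.6 y = 547.57
104.4 x − 28.2 y = -2242.96
Solving the 2×2 system: x ≈ -14.4, y ≈ 26.2 km.
Check against ELK (with the unrounded x, y): √((x − 9.4)²+(y + 35.2)²) = 65.86 ≈ 65.85 km. ✓

(-14.4, 26.2)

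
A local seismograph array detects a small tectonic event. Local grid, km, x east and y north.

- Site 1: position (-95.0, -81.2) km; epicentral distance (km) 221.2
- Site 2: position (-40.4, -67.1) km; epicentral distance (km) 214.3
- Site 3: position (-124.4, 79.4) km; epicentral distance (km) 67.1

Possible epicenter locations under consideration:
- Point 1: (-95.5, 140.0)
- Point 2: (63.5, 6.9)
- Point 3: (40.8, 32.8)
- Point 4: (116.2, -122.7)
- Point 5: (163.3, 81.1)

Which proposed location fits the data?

For each candidate, compare |candidate − station| to the reported distance:
Point 1: residuals Site 1 0.0, Site 2 0.0, Site 3 0.0 → max 0.0 km
Point 2: residuals Site 1 39.9, Site 2 86.7, Site 3 134.3 → max 134.3 km
Point 3: residuals Site 1 43.9, Site 2 85.6, Site 3 104.5 → max 104.5 km
Point 4: residuals Site 1 6.0, Site 2 48.1, Site 3 247.1 → max 247.1 km
Point 5: residuals Site 1 83.9, Site 2 37.6, Site 3 220.6 → max 220.6 km
Only Point 1 has all residuals ≈ 0.

Point 1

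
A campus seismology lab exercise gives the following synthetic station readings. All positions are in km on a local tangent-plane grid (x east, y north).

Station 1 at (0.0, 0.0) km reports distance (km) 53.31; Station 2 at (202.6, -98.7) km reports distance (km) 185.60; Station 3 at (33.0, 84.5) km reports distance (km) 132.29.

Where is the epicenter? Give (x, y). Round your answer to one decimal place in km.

Circle about each station: x² + y² = 53.31²; (x − 202.6)² + (y + 98.7)² = 185.60²; (x − 33.0)² + (y − 84.5)² = 132.29².
Subtracting the Station 1 equation from the Station 2 and Station 3 equations removes the quadratic terms:
405.2 x − 197.4 y = 19183.05
66.0 x + 169.0 y = -6429.44
Solving the 2×2 system: x ≈ 24.2, y ≈ -47.5 km.

x ≈ 24.2 km, y ≈ -47.5 km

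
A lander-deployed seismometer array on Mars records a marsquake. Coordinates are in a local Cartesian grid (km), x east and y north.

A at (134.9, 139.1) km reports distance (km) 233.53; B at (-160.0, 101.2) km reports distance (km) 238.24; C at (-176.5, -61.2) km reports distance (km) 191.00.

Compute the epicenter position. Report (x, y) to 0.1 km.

Circle about each station: (x − 134.9)² + (y − 139.1)² = 233.53²; (x + 160.0)² + (y − 101.2)² = 238.24²; (x + 176.5)² + (y + 61.2)² = 191.00².
Subtracting the A equation from the B and C equations removes the quadratic terms:
-589.8 x − 75.8 y = -3927.42
-622.8 x − 400.6 y = 15406.13
Solving the 2×2 system: x ≈ 14.5, y ≈ -61.0 km.

x ≈ 14.5 km, y ≈ -61.0 km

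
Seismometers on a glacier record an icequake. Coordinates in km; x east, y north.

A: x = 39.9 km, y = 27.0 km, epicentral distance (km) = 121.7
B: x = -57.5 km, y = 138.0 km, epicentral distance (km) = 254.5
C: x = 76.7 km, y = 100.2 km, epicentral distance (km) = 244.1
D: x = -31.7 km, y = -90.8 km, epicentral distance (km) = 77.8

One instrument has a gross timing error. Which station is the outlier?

C

Solve using three stations at a time. Using A, B, D (subtract circle equations pairwise → linear system) gives (x, y) ≈ (45.9, -94.5).
Distances from that point to each station vs reported:
  A: calculated 121.7 vs reported 121.7 → residual 0.0 km
  B: calculated 254.5 vs reported 254.5 → residual 0.0 km
  C: calculated 197.1 vs reported 244.1 → residual 47.0 km
  D: calculated 77.7 vs reported 77.8 → residual 0.1 km
A, B, D are mutually consistent (residuals ≈ 0); C is off by 47.0 km.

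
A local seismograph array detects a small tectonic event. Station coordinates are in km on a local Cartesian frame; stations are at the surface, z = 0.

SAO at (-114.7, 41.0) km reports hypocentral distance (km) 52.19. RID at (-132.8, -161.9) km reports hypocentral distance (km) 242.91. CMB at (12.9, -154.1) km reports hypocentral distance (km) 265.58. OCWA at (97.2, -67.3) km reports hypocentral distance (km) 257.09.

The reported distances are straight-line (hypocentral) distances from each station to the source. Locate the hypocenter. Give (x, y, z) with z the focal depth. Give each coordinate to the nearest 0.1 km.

x ≈ -112.1 km, y ≈ 77.2 km, depth ≈ 37.5 km

Each station gives a sphere (x−x_i)² + (y−y_i)² + z² = d_i² (stations at z=0).
Subtracting the SAO sphere from RID and CMB: z² cancels, leaving linear equations in x and y:
-36.2 x − 405.8 y = -27271.11
255.2 x − 390.2 y = -58732.81
Solving: x ≈ -112.100, y ≈ 77.203 km (keep extra digits for the depth step; rounded: -112.1, 77.2).
Then from the SAO sphere: z² = 52.19² − (x + 114.7)² − (y − 41.0)² with x = -112.100, y = 77.203, so z ≈ 37.502 ≈ 37.5 km.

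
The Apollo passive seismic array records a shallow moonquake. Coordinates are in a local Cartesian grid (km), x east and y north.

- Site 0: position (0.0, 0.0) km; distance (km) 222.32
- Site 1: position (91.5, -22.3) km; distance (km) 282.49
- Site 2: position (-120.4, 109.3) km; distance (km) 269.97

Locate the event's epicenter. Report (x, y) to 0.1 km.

Circle about each station: x² + y² = 222.32²; (x − 91.5)² + (y + 22.3)² = 282.49²; (x + 120.4)² + (y − 109.3)² = 269.97².
Subtracting the Site 0 equation from the Site 1 and Site 2 equations removes the quadratic terms:
183.0 x − 44.6 y = -21504.88
-240.8 x + 218.6 y = 2985.03
Solving the 2×2 system: x ≈ -156.1, y ≈ -158.3 km.

(-156.1, -158.3)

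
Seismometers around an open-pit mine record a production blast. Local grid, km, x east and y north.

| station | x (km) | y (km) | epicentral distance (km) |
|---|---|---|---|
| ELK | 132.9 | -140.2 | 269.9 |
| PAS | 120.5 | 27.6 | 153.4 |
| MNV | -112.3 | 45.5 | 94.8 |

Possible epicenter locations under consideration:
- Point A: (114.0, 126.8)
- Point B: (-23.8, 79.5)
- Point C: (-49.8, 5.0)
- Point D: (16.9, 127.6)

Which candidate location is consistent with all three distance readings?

For each candidate, compare |candidate − station| to the reported distance:
Point A: residuals ELK 2.2, PAS 54.0, MNV 145.7 → max 145.7 km
Point B: residuals ELK 0.0, PAS 0.1, MNV 0.0 → max 0.1 km
Point C: residuals ELK 36.5, PAS 18.4, MNV 20.3 → max 36.5 km
Point D: residuals ELK 21.9, PAS 9.4, MNV 58.3 → max 58.3 km
Only Point B has all residuals ≈ 0.

Point B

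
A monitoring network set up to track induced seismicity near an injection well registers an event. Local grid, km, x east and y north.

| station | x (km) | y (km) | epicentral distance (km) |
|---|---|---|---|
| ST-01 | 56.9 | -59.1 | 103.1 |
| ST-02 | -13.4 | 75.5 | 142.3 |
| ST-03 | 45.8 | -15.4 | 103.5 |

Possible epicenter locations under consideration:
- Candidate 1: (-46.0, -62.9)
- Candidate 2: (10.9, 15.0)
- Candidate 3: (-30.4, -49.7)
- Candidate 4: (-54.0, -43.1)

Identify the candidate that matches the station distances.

Candidate 1

For each candidate, compare |candidate − station| to the reported distance:
Candidate 1: residuals ST-01 0.1, ST-02 0.1, ST-03 0.1 → max 0.1 km
Candidate 2: residuals ST-01 15.9, ST-02 77.1, ST-03 57.2 → max 77.1 km
Candidate 3: residuals ST-01 15.3, ST-02 16.0, ST-03 19.9 → max 19.9 km
Candidate 4: residuals ST-01 8.9, ST-02 16.9, ST-03 0.1 → max 16.9 km
Only Candidate 1 has all residuals ≈ 0.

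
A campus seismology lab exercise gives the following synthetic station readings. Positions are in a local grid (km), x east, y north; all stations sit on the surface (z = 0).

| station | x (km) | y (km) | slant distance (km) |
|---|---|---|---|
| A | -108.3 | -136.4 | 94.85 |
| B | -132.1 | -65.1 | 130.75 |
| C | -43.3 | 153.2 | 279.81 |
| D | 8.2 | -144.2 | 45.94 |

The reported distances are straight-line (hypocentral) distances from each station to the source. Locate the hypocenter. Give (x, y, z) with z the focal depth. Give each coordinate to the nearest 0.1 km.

Each station gives a sphere (x−x_i)² + (y−y_i)² + z² = d_i² (stations at z=0).
Subtracting the A sphere from B and C: z² cancels, leaving linear equations in x and y:
-47.6 x + 142.6 y = -16744.47
130.0 x + 579.2 y = -74285.83
Solving: x ≈ -19.406, y ≈ -123.900 km (keep extra digits for the depth step; rounded: -19.4, -123.9).
Then from the A sphere: z² = 94.85² − (x + 108.3)² − (y + 136.4)² with x = -19.406, y = -123.900, so z ≈ 30.629 ≈ 30.6 km.
Check against D (with the unrounded solution): distance 45.96 ≈ 45.94 km. ✓

x ≈ -19.4 km, y ≈ -123.9 km, depth ≈ 30.6 km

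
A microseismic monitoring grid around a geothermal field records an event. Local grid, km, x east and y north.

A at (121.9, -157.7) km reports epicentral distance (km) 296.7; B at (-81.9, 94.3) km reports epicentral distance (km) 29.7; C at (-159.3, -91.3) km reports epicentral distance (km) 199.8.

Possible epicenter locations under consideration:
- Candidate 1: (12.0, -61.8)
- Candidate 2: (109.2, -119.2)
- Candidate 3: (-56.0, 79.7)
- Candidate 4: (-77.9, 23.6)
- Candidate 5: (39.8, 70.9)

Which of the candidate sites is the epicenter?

Candidate 3

For each candidate, compare |candidate − station| to the reported distance:
Candidate 1: residuals A 150.8, B 152.5, C 26.0 → max 152.5 km
Candidate 2: residuals A 256.2, B 256.8, C 70.1 → max 256.8 km
Candidate 3: residuals A 0.0, B 0.0, C 0.0 → max 0.0 km
Candidate 4: residuals A 26.9, B 41.1, C 59.0 → max 59.0 km
Candidate 5: residuals A 53.8, B 94.2, C 57.0 → max 94.2 km
Only Candidate 3 has all residuals ≈ 0.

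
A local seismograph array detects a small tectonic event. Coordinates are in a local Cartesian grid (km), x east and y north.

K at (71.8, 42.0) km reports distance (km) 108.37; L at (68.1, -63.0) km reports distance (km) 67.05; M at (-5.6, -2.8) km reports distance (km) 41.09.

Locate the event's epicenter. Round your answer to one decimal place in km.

4.2 km east, -42.7 km north

Circle about each station: (x − 71.8)² + (y − 42.0)² = 108.37²; (x − 68.1)² + (y + 63.0)² = 67.05²; (x + 5.6)² + (y + 2.8)² = 41.09².
Subtracting pairs of circle equations eliminates x²+y² and gives linear equations (the radical axes):
-7.4 x − 210.0 y = 8935.72
-154.8 x − 89.6 y = 3175.63
Solving the 2×2 system: x ≈ 4.2, y ≈ -42.7 km.
Check against K (with the unrounded x, y): √((x − 71.8)²+(y − 42.0)²) = 108.37 ≈ 108.37 km. ✓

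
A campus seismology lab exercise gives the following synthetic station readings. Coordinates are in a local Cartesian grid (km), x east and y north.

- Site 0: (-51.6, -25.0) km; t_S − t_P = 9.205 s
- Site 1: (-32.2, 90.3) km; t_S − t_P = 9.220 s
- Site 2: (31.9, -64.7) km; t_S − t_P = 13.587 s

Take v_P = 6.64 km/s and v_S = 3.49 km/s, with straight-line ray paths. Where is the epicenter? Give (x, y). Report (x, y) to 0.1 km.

x ≈ -8.1 km, y ≈ 26.9 km

Distance from S−P lag: d = Δt · v_P v_S / (v_P − v_S) = Δt · (6.64·3.49)/(6.64−3.49) ≈ 7.3567·Δt.
So d_Site 0 = 67.72, d_Site 1 = 67.83, d_Site 2 = 99.96 km.
Circle about each station: (x + 51.6)² + (y + 25.0)² = 67.72²; (x + 32.2)² + (y − 90.3)² = 67.83²; (x − 31.9)² + (y + 64.7)² = 99.96².
Subtracting pairs of circle equations eliminates x²+y² and gives linear equations (the radical axes):
38.8 x + 230.6 y = 5888.46
167.0 x − 79.4 y = -3489.86
Solving the 2×2 system: x ≈ -8.1, y ≈ 26.9 km.
Check against Site 0 (with the unrounded x, y): √((x + 51.6)²+(y + 25.0)²) = 67.71 ≈ 67.72 km. ✓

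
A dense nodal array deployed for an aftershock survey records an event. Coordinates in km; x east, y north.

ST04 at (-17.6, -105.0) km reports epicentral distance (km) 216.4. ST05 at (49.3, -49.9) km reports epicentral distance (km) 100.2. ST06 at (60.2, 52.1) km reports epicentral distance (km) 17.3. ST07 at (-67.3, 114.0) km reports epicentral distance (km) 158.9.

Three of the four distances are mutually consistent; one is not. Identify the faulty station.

ST04

Solve using three stations at a time. Using ST05, ST06, ST07 (subtract circle equations pairwise → linear system) gives (x, y) ≈ (76.6, 46.5).
Distances from that point to each station vs reported:
  ST04: calculated 178.4 vs reported 216.4 → residual 38.0 km
  ST05: calculated 100.2 vs reported 100.2 → residual 0.0 km
  ST06: calculated 17.3 vs reported 17.3 → residual 0.0 km
  ST07: calculated 158.9 vs reported 158.9 → residual 0.0 km
ST05, ST06, ST07 are mutually consistent (residuals ≈ 0); ST04 is off by 38.0 km.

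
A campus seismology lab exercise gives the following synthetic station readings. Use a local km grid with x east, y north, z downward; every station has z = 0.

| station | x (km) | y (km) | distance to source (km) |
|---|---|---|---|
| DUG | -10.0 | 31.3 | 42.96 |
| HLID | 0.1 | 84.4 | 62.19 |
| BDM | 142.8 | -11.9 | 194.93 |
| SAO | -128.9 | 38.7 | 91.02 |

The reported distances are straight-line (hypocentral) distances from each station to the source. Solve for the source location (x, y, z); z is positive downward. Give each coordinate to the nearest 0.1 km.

(-41.7, 45.8, 25.1)

Each station gives a sphere (x−x_i)² + (y−y_i)² + z² = d_i² (stations at z=0).
Subtracting the DUG sphere from HLID and BDM: z² cancels, leaving linear equations in x and y:
20.2 x + 106.2 y = 4021.65
305.6 x − 86.4 y = -16698.38
Solving: x ≈ -41.693, y ≈ 45.799 km (keep extra digits for the depth step; rounded: -41.7, 45.8).
Then from the DUG sphere: z² = 42.96² − (x + 10.0)² − (y − 31.3)² with x = -41.693, y = 45.799, so z ≈ 25.118 ≈ 25.1 km.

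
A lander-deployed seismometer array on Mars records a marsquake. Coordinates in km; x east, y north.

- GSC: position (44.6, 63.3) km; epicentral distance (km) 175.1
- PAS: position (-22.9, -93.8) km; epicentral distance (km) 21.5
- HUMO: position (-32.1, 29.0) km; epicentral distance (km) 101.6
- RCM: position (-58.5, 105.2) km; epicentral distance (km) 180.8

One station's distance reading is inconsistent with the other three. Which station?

Solve using three stations at a time. Using PAS, HUMO, RCM (subtract circle equations pairwise → linear system) gives (x, y) ≈ (-24.0, -72.3).
Distances from that point to each station vs reported:
  GSC: calculated 152.0 vs reported 175.1 → residual 23.1 km
  PAS: calculated 21.5 vs reported 21.5 → residual 0.0 km
  HUMO: calculated 101.6 vs reported 101.6 → residual 0.0 km
  RCM: calculated 180.8 vs reported 180.8 → residual 0.0 km
PAS, HUMO, RCM are mutually consistent (residuals ≈ 0); GSC is off by 23.1 km.

GSC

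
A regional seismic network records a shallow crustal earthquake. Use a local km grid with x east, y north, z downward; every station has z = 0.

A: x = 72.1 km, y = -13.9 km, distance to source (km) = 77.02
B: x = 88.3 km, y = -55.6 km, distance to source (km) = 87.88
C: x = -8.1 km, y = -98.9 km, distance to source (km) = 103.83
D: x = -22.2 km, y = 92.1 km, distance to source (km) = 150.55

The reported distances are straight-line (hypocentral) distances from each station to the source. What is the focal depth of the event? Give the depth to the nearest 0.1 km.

Each station gives a sphere (x−x_i)² + (y−y_i)² + z² = d_i² (stations at z=0).
Subtracting the A sphere from B and C: z² cancels, leaving linear equations in x and y:
32.4 x − 83.4 y = 3705.82
-160.4 x − 170.0 y = -393.39
Solving: x ≈ 35.096, y ≈ -30.800 km (keep extra digits for the depth step; rounded: 35.1, -30.8).
Then from the A sphere: z² = 77.02² − (x − 72.1)² − (y + 13.9)² with x = 35.096, y = -30.800, so z ≈ 65.400 ≈ 65.4 km.

z ≈ 65.4 km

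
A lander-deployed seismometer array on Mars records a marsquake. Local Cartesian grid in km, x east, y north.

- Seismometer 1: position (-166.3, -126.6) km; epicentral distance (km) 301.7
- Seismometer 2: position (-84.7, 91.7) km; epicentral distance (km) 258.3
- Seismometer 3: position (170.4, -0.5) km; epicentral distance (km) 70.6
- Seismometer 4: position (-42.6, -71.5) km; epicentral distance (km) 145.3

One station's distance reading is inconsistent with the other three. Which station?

Solve using three stations at a time. Using Seismometer 1, Seismometer 2, Seismometer 3 (subtract circle equations pairwise → linear system) gives (x, y) ≈ (127.1, -56.2).
Distances from that point to each station vs reported:
  Seismometer 1: calculated 301.7 vs reported 301.7 → residual 0.0 km
  Seismometer 2: calculated 258.3 vs reported 258.3 → residual 0.0 km
  Seismometer 3: calculated 70.6 vs reported 70.6 → residual 0.0 km
  Seismometer 4: calculated 170.4 vs reported 145.3 → residual 25.1 km
Seismometer 1, Seismometer 2, Seismometer 3 are mutually consistent (residuals ≈ 0); Seismometer 4 is off by 25.1 km.

Seismometer 4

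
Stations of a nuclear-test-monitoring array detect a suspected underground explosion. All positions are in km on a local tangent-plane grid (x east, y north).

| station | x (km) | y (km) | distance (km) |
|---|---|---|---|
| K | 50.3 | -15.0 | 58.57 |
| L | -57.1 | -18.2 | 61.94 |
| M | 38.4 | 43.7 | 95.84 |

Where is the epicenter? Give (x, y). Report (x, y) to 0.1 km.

Circle about each station: (x − 50.3)² + (y + 15.0)² = 58.57²; (x + 57.1)² + (y + 18.2)² = 61.94²; (x − 38.4)² + (y − 43.7)² = 95.84².
Subtracting the K equation from the L and M equations removes the quadratic terms:
-214.8 x − 6.4 y = 430.44
-23.8 x + 117.4 y = -5125.70
Solving the 2×2 system: x ≈ -0.7, y ≈ -43.8 km.

x ≈ -0.7 km, y ≈ -43.8 km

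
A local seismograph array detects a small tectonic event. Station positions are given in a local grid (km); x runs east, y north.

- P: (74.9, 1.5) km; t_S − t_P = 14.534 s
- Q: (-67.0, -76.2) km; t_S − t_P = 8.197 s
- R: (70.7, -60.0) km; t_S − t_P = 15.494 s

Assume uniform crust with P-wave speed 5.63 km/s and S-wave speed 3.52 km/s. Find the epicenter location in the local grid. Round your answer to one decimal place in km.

x ≈ -61.6 km, y ≈ 0.6 km

Distance from S−P lag: d = Δt · v_P v_S / (v_P − v_S) = Δt · (5.63·3.52)/(5.63−3.52) ≈ 9.3922·Δt.
So d_P = 136.51, d_Q = 76.99, d_R = 145.52 km.
Circle about each station: (x − 74.9)² + (y − 1.5)² = 136.51²; (x + 67.0)² + (y + 76.2)² = 76.99²; (x − 70.7)² + (y + 60.0)² = 145.52².
Subtracting the P equation from the Q and R equations removes the quadratic terms:
-283.8 x − 155.4 y = 17390.70
-8.4 x − 123.0 y = 445.14
Solving the 2×2 system: x ≈ -61.6, y ≈ 0.6 km.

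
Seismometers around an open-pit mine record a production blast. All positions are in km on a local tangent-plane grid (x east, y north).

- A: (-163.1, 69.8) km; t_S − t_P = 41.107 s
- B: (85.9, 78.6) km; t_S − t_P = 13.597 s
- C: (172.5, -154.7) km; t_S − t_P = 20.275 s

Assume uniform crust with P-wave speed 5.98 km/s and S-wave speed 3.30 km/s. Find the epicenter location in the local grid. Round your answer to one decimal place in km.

x ≈ 128.3 km, y ≈ -12.1 km

Distance from S−P lag: d = Δt · v_P v_S / (v_P − v_S) = Δt · (5.98·3.30)/(5.98−3.30) ≈ 7.3634·Δt.
So d_A = 302.69, d_B = 100.12, d_C = 149.29 km.
Circle about each station: (x + 163.1)² + (y − 69.8)² = 302.69²; (x − 85.9)² + (y − 78.6)² = 100.12²; (x − 172.5)² + (y + 154.7)² = 149.29².
Subtracting pairs of circle equations eliminates x²+y² and gives linear equations (the radical axes):
498.0 x + 17.6 y = 63680.34
671.2 x − 449.0 y = 91548.42
Solving the 2×2 system: x ≈ 128.3, y ≈ -12.1 km.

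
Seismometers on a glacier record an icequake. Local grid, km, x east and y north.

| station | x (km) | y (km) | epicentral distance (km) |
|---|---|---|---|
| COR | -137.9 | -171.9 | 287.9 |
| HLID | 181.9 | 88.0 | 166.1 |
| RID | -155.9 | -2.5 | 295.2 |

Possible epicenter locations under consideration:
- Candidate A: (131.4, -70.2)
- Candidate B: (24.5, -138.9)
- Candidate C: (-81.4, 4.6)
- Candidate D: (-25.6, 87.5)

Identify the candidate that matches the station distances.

For each candidate, compare |candidate − station| to the reported distance:
Candidate A: residuals COR 0.0, HLID 0.0, RID 0.0 → max 0.0 km
Candidate B: residuals COR 122.2, HLID 110.0, RID 69.0 → max 122.2 km
Candidate C: residuals COR 102.6, HLID 110.1, RID 220.4 → max 220.4 km
Candidate D: residuals COR 5.2, HLID 41.4, RID 136.8 → max 136.8 km
Only Candidate A has all residuals ≈ 0.

Candidate A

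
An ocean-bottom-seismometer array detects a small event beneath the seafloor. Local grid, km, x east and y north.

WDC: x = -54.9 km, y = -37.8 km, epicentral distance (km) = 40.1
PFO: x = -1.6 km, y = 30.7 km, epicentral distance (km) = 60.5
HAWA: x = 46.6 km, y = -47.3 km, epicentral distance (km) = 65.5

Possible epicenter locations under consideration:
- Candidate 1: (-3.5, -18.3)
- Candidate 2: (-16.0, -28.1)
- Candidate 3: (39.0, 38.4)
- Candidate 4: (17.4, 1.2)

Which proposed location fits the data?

Candidate 2

For each candidate, compare |candidate − station| to the reported distance:
Candidate 1: residuals WDC 14.9, PFO 11.5, HAWA 7.6 → max 14.9 km
Candidate 2: residuals WDC 0.0, PFO 0.0, HAWA 0.0 → max 0.0 km
Candidate 3: residuals WDC 80.8, PFO 19.2, HAWA 20.5 → max 80.8 km
Candidate 4: residuals WDC 42.0, PFO 25.4, HAWA 8.9 → max 42.0 km
Only Candidate 2 has all residuals ≈ 0.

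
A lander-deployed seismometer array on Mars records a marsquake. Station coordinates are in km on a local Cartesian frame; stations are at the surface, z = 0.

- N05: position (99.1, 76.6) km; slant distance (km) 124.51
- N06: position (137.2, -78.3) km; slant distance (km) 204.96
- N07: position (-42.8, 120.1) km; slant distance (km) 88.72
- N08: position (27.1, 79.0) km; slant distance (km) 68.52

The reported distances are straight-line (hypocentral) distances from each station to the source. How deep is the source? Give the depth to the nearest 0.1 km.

Each station gives a sphere (x−x_i)² + (y−y_i)² + z² = d_i² (stations at z=0).
Subtracting the N05 sphere from N06 and N07: z² cancels, leaving linear equations in x and y:
76.2 x − 309.8 y = -17239.50
-283.8 x + 87.0 y = 8198.98
Solving: x ≈ -12.796, y ≈ 52.500 km (keep extra digits for the depth step; rounded: -12.8, 52.5).
Then from the N05 sphere: z² = 124.51² − (x − 99.1)² − (y − 76.6)² with x = -12.796, y = 52.500, so z ≈ 49.002 ≈ 49.0 km.

z ≈ 49.0 km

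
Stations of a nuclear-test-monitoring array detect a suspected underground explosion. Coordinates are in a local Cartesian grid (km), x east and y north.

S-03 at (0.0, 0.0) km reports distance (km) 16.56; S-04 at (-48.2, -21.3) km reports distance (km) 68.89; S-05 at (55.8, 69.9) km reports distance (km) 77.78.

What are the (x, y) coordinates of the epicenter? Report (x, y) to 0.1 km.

x ≈ 16.3 km, y ≈ 2.9 km

Circle about each station: x² + y² = 16.56²; (x + 48.2)² + (y + 21.3)² = 68.89²; (x − 55.8)² + (y − 69.9)² = 77.78².
Subtracting the S-03 equation from the S-04 and S-05 equations removes the quadratic terms:
-96.4 x − 42.6 y = -1694.67
111.6 x + 139.8 y = 2224.16
Solving the 2×2 system: x ≈ 16.3, y ≈ 2.9 km.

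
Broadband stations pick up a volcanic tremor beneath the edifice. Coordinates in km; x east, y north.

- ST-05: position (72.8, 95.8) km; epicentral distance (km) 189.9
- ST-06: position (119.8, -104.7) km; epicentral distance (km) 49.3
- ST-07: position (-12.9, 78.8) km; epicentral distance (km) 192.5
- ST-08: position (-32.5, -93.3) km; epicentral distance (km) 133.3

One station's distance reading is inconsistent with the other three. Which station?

ST-08

Solve using three stations at a time. Using ST-05, ST-06, ST-07 (subtract circle equations pairwise → linear system) gives (x, y) ≈ (71.7, -94.1).
Distances from that point to each station vs reported:
  ST-05: calculated 189.9 vs reported 189.9 → residual 0.0 km
  ST-06: calculated 49.2 vs reported 49.3 → residual 0.1 km
  ST-07: calculated 192.5 vs reported 192.5 → residual 0.0 km
  ST-08: calculated 104.2 vs reported 133.3 → residual 29.1 km
ST-05, ST-06, ST-07 are mutually consistent (residuals ≈ 0); ST-08 is off by 29.1 km.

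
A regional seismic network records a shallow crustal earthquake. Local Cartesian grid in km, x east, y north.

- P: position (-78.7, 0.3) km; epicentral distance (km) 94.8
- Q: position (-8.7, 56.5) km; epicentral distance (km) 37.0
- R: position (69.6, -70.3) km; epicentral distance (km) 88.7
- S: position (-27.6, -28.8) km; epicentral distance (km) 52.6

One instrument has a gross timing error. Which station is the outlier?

Solve using three stations at a time. Using P, R, S (subtract circle equations pairwise → linear system) gives (x, y) ≈ (16.2, 0.6).
Distances from that point to each station vs reported:
  P: calculated 94.9 vs reported 94.8 → residual 0.1 km
  Q: calculated 61.2 vs reported 37.0 → residual 24.2 km
  R: calculated 88.8 vs reported 88.7 → residual 0.1 km
  S: calculated 52.7 vs reported 52.6 → residual 0.1 km
P, R, S are mutually consistent (residuals ≈ 0); Q is off by 24.2 km.

Q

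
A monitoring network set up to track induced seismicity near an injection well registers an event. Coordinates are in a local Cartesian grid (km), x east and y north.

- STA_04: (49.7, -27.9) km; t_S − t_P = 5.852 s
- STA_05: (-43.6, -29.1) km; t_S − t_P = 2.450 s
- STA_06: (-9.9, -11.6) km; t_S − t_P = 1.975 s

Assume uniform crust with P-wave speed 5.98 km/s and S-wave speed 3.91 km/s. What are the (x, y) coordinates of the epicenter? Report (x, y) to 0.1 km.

Distance from S−P lag: d = Δt · v_P v_S / (v_P − v_S) = Δt · (5.98·3.91)/(5.98−3.91) ≈ 11.2956·Δt.
So d_STA_04 = 66.10, d_STA_05 = 27.67, d_STA_06 = 22.31 km.
Circle about each station: (x − 49.7)² + (y + 27.9)² = 66.10²; (x + 43.6)² + (y + 29.1)² = 27.67²; (x + 9.9)² + (y + 11.6)² = 22.31².
Subtracting pairs of circle equations eliminates x²+y² and gives linear equations (the radical axes):
-186.6 x − 2.4 y = 3102.85
-119.2 x + 32.6 y = 855.54
Solving the 2×2 system: x ≈ -16.2, y ≈ -33.0 km.

-16.2 km east, -33.0 km north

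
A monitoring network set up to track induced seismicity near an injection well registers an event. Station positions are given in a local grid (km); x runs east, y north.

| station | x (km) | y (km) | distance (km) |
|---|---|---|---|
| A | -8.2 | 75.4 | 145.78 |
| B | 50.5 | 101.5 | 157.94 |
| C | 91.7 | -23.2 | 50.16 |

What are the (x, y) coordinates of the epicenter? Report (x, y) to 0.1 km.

Circle about each station: (x + 8.2)² + (y − 75.4)² = 145.78²; (x − 50.5)² + (y − 101.5)² = 157.94²; (x − 91.7)² + (y + 23.2)² = 50.16².
Subtracting pairs of circle equations eliminates x²+y² and gives linear equations (the radical axes):
117.4 x + 52.2 y = 3406.86
199.8 x − 197.2 y = 21930.51
Solving the 2×2 system: x ≈ 54.1, y ≈ -56.4 km.

54.1 km east, -56.4 km north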